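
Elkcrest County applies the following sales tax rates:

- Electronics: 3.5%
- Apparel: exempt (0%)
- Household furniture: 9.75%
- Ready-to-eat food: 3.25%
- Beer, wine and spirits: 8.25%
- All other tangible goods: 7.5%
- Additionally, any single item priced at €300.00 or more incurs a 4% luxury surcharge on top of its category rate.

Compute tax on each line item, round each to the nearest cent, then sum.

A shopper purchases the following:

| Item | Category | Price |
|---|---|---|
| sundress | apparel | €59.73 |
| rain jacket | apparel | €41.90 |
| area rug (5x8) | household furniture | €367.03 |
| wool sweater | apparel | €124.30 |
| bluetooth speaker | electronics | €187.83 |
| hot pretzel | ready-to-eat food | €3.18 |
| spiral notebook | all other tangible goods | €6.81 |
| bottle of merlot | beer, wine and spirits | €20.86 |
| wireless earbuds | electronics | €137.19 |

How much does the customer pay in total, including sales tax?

Sundress €59.73: apparel → 0% → €0.00
Rain jacket €41.90: apparel → 0% → €0.00
Area rug (5x8) €367.03: household furniture → 9.75% + 4% surcharge = 13.75% → €50.47
Wool sweater €124.30: apparel → 0% → €0.00
Bluetooth speaker €187.83: electronics → 3.5% → €6.57
Hot pretzel €3.18: ready-to-eat food → 3.25% → €0.10
Spiral notebook €6.81: all other tangible goods → 7.5% → €0.51
Bottle of merlot €20.86: beer, wine and spirits → 8.25% → €1.72
Wireless earbuds €137.19: electronics → 3.5% → €4.80
Subtotal = €948.83; tax = €64.17; total due = €1013.00

€1013.00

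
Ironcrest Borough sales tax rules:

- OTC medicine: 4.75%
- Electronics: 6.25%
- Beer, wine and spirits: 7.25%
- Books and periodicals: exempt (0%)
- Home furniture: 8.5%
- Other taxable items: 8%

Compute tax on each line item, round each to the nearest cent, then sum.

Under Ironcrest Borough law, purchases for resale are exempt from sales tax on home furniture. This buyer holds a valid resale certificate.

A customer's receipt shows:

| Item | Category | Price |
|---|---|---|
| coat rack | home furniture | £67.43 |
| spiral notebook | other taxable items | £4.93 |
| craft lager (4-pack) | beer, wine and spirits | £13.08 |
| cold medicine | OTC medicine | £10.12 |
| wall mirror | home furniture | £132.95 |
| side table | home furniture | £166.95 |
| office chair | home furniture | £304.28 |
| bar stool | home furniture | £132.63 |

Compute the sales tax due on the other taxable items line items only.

Spiral notebook £4.93: other taxable items → 8% → £0.39
Tax on other taxable items = £0.39

£0.39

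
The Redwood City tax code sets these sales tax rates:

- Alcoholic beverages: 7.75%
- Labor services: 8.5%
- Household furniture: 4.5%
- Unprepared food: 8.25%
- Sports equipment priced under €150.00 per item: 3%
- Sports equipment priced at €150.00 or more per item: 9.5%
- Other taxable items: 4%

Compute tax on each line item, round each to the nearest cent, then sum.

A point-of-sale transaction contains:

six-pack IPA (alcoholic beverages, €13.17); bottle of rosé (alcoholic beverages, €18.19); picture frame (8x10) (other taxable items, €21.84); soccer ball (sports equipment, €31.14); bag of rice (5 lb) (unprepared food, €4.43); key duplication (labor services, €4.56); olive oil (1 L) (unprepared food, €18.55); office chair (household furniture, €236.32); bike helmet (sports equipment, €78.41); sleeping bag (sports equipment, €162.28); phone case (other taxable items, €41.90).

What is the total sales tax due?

Six-pack IPA €13.17: alcoholic beverages → 7.75% → €1.02
Bottle of rosé €18.19: alcoholic beverages → 7.75% → €1.41
Picture frame (8x10) €21.84: other taxable items → 4% → €0.87
Soccer ball €31.14: sports equipment, under €150.00 → 3% → €0.93
Bag of rice (5 lb) €4.43: unprepared food → 8.25% → €0.37
Key duplication €4.56: labor services → 8.5% → €0.39
Olive oil (1 L) €18.55: unprepared food → 8.25% → €1.53
Office chair €236.32: household furniture → 4.5% → €10.63
Bike helmet €78.41: sports equipment, under €150.00 → 3% → €2.35
Sleeping bag €162.28: sports equipment, €150.00 or more → 9.5% → €15.42
Phone case €41.90: other taxable items → 4% → €1.68
Total tax = €1.02 + €1.41 + €0.87 + €0.93 + €0.37 + €0.39 + €1.53 + €10.63 + €2.35 + €15.42 + €1.68 = €36.60

€36.60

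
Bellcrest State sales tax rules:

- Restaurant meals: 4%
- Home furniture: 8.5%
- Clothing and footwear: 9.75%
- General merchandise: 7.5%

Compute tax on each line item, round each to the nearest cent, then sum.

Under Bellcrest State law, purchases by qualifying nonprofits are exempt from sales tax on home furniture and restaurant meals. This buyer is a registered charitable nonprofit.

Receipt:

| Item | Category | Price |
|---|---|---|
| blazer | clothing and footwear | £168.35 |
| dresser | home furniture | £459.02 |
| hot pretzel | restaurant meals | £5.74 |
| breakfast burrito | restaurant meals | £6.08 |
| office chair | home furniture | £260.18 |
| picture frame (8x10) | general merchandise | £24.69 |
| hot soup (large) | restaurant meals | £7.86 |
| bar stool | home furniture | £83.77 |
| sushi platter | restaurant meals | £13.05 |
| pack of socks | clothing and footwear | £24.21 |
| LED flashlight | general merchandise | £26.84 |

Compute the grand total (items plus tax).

£1102.42

Blazer £168.35: clothing and footwear → 9.75% → £16.41
Dresser £459.02: home furniture, buyer-exempt → 0% → £0.00
Hot pretzel £5.74: restaurant meals, buyer-exempt → 0% → £0.00
Breakfast burrito £6.08: restaurant meals, buyer-exempt → 0% → £0.00
Office chair £260.18: home furniture, buyer-exempt → 0% → £0.00
Picture frame (8x10) £24.69: general merchandise → 7.5% → £1.85
Hot soup (large) £7.86: restaurant meals, buyer-exempt → 0% → £0.00
Bar stool £83.77: home furniture, buyer-exempt → 0% → £0.00
Sushi platter £13.05: restaurant meals, buyer-exempt → 0% → £0.00
Pack of socks £24.21: clothing and footwear → 9.75% → £2.36
LED flashlight £26.84: general merchandise → 7.5% → £2.01
Subtotal = £1079.79; tax = £22.63; total due = £1102.42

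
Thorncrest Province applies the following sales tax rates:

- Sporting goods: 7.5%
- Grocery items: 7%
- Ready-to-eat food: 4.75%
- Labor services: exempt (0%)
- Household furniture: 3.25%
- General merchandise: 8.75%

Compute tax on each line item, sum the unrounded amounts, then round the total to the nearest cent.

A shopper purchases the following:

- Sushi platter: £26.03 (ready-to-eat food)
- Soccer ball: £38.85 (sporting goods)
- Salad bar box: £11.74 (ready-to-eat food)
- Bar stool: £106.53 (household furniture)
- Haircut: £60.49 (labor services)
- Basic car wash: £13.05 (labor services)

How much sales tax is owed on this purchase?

Sushi platter £26.03: ready-to-eat food → 4.75% → £1.236425
Soccer ball £38.85: sporting goods → 7.5% → £2.91375
Salad bar box £11.74: ready-to-eat food → 4.75% → £0.55765
Bar stool £106.53: household furniture → 3.25% → £3.462225
Haircut £60.49: labor services → 0% → £0.00
Basic car wash £13.05: labor services → 0% → £0.00
Unrounded tax sum = £8.17005 → £8.17

£8.17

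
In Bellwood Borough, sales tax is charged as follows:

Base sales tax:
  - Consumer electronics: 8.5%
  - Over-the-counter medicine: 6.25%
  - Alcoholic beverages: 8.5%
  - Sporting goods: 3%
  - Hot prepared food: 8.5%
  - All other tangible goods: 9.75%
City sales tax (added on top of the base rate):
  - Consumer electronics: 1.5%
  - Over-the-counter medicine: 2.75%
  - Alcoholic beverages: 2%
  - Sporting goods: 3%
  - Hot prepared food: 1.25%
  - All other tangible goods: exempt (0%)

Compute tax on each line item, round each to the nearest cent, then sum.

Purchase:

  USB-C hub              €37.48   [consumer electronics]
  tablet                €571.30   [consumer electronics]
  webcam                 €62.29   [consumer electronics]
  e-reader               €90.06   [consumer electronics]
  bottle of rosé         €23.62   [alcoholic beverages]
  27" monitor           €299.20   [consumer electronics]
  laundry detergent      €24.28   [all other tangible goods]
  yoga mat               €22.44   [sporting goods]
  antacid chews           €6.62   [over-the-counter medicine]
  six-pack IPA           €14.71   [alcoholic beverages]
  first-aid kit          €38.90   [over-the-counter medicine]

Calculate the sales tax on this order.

USB-C hub €37.48: consumer electronics → 8.5% + 1.5% city = 10% → €3.75
Tablet €571.30: consumer electronics → 8.5% + 1.5% city = 10% → €57.13
Webcam €62.29: consumer electronics → 8.5% + 1.5% city = 10% → €6.23
E-reader €90.06: consumer electronics → 8.5% + 1.5% city = 10% → €9.01
Bottle of rosé €23.62: alcoholic beverages → 8.5% + 2% city = 10.5% → €2.48
27" monitor €299.20: consumer electronics → 8.5% + 1.5% city = 10% → €29.92
Laundry detergent €24.28: all other tangible goods → 9.75% + 0% city = 9.75% → €2.37
Yoga mat €22.44: sporting goods → 3% + 3% city = 6% → €1.35
Antacid chews €6.62: over-the-counter medicine → 6.25% + 2.75% city = 9% → €0.60
Six-pack IPA €14.71: alcoholic beverages → 8.5% + 2% city = 10.5% → €1.54
First-aid kit €38.90: over-the-counter medicine → 6.25% + 2.75% city = 9% → €3.50
Total tax = €3.75 + €57.13 + €6.23 + €9.01 + €2.48 + €29.92 + €2.37 + €1.35 + €0.60 + €1.54 + €3.50 = €117.88

€117.88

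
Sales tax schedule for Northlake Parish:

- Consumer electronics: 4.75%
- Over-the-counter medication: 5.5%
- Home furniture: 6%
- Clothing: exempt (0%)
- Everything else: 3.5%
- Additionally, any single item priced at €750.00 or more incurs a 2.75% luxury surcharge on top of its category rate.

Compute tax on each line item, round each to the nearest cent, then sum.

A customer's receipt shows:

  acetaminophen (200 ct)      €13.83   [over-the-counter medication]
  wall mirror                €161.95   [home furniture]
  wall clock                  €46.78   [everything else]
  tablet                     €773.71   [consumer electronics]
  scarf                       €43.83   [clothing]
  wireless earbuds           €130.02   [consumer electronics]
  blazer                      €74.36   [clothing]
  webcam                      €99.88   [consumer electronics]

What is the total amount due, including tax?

Acetaminophen (200 ct) €13.83: over-the-counter medication → 5.5% → €0.76
Wall mirror €161.95: home furniture → 6% → €9.72
Wall clock €46.78: everything else → 3.5% → €1.64
Tablet €773.71: consumer electronics → 4.75% + 2.75% surcharge = 7.5% → €58.03
Scarf €43.83: clothing → 0% → €0.00
Wireless earbuds €130.02: consumer electronics → 4.75% → €6.18
Blazer €74.36: clothing → 0% → €0.00
Webcam €99.88: consumer electronics → 4.75% → €4.74
Subtotal = €1344.36; tax = €81.07; total due = €1425.43

€1425.43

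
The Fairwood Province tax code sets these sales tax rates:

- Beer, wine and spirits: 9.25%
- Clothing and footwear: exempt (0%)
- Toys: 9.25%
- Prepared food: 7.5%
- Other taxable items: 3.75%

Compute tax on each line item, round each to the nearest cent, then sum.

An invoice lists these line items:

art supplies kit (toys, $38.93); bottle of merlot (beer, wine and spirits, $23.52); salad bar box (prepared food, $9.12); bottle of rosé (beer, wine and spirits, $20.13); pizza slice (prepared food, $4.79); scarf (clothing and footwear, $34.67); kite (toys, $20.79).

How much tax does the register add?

Art supplies kit $38.93: toys → 9.25% → $3.60
Bottle of merlot $23.52: beer, wine and spirits → 9.25% → $2.18
Salad bar box $9.12: prepared food → 7.5% → $0.68
Bottle of rosé $20.13: beer, wine and spirits → 9.25% → $1.86
Pizza slice $4.79: prepared food → 7.5% → $0.36
Scarf $34.67: clothing and footwear → 0% → $0.00
Kite $20.79: toys → 9.25% → $1.92
Total tax = $3.60 + $2.18 + $0.68 + $1.86 + $0.36 + $1.92 = $10.60

$10.60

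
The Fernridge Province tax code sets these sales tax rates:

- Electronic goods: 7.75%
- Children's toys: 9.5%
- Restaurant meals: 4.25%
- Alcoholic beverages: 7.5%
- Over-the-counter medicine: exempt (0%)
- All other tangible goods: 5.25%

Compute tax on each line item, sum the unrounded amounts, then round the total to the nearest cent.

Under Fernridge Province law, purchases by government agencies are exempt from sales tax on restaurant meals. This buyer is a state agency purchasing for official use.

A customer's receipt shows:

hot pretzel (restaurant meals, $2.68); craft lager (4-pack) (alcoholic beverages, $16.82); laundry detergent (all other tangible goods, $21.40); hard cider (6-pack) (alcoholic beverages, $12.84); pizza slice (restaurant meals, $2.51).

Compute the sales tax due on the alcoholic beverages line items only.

Craft lager (4-pack) $16.82: alcoholic beverages → 7.5% → $1.2615
Hard cider (6-pack) $12.84: alcoholic beverages → 7.5% → $0.963
Tax on alcoholic beverages: unrounded sum = $2.2245 → $2.22

$2.22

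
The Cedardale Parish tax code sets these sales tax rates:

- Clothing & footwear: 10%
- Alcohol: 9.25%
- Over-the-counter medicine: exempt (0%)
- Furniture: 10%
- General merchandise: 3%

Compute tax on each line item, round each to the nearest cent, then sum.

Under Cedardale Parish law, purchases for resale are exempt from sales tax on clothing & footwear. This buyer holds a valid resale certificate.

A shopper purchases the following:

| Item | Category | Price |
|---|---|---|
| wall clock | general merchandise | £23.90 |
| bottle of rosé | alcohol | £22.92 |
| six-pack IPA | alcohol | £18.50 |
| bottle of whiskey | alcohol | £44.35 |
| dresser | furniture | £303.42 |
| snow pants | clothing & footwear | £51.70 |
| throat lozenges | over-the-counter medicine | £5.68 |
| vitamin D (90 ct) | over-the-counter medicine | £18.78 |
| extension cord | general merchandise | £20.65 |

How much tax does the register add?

£39.61

Wall clock £23.90: general merchandise → 3% → £0.72
Bottle of rosé £22.92: alcohol → 9.25% → £2.12
Six-pack IPA £18.50: alcohol → 9.25% → £1.71
Bottle of whiskey £44.35: alcohol → 9.25% → £4.10
Dresser £303.42: furniture → 10% → £30.34
Snow pants £51.70: clothing & footwear, buyer-exempt → 0% → £0.00
Throat lozenges £5.68: over-the-counter medicine → 0% → £0.00
Vitamin D (90 ct) £18.78: over-the-counter medicine → 0% → £0.00
Extension cord £20.65: general merchandise → 3% → £0.62
Total tax = £0.72 + £2.12 + £1.71 + £4.10 + £30.34 + £0.62 = £39.61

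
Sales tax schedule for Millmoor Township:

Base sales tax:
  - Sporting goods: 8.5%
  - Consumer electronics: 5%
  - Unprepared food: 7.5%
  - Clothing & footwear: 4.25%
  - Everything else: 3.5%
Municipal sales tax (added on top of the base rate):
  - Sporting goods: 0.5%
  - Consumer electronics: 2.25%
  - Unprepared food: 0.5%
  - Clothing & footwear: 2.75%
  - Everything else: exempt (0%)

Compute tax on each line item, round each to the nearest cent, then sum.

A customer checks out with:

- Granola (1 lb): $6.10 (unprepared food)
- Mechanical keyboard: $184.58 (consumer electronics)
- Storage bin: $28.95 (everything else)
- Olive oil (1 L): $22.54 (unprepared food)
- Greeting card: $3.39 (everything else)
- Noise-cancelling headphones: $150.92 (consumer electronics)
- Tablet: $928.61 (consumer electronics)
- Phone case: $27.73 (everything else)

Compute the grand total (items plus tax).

Granola (1 lb) $6.10: unprepared food → 7.5% + 0.5% municipal = 8% → $0.49
Mechanical keyboard $184.58: consumer electronics → 5% + 2.25% municipal = 7.25% → $13.38
Storage bin $28.95: everything else → 3.5% + 0% municipal = 3.5% → $1.01
Olive oil (1 L) $22.54: unprepared food → 7.5% + 0.5% municipal = 8% → $1.80
Greeting card $3.39: everything else → 3.5% + 0% municipal = 3.5% → $0.12
Noise-cancelling headphones $150.92: consumer electronics → 5% + 2.25% municipal = 7.25% → $10.94
Tablet $928.61: consumer electronics → 5% + 2.25% municipal = 7.25% → $67.32
Phone case $27.73: everything else → 3.5% + 0% municipal = 3.5% → $0.97
Subtotal = $1352.82; tax = $96.03; total due = $1448.85

$1448.85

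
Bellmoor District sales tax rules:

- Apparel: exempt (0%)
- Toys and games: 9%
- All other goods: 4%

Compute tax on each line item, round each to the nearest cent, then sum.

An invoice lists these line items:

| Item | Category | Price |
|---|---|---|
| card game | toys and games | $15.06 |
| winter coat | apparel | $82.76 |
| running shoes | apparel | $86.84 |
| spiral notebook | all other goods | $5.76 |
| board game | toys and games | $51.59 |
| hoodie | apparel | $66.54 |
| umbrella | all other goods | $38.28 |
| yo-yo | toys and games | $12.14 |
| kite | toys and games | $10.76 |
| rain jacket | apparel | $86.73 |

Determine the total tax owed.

$9.82

Card game $15.06: toys and games → 9% → $1.36
Winter coat $82.76: apparel → 0% → $0.00
Running shoes $86.84: apparel → 0% → $0.00
Spiral notebook $5.76: all other goods → 4% → $0.23
Board game $51.59: toys and games → 9% → $4.64
Hoodie $66.54: apparel → 0% → $0.00
Umbrella $38.28: all other goods → 4% → $1.53
Yo-yo $12.14: toys and games → 9% → $1.09
Kite $10.76: toys and games → 9% → $0.97
Rain jacket $86.73: apparel → 0% → $0.00
Total tax = $1.36 + $0.23 + $4.64 + $1.53 + $1.09 + $0.97 = $9.82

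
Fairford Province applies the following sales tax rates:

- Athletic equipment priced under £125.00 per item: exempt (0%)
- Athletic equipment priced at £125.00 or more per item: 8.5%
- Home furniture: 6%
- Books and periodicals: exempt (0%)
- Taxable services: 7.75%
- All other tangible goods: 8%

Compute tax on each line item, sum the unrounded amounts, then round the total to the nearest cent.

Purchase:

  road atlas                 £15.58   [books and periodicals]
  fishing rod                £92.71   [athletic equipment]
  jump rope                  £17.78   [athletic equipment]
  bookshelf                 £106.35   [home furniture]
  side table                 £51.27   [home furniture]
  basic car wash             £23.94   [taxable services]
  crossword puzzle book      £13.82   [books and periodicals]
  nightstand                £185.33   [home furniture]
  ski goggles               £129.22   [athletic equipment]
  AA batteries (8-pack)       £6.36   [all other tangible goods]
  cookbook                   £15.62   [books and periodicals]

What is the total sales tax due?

Road atlas £15.58: books and periodicals → 0% → £0.00
Fishing rod £92.71: athletic equipment, under £125.00 → 0% → £0.00
Jump rope £17.78: athletic equipment, under £125.00 → 0% → £0.00
Bookshelf £106.35: home furniture → 6% → £6.381
Side table £51.27: home furniture → 6% → £3.0762
Basic car wash £23.94: taxable services → 7.75% → £1.85535
Crossword puzzle book £13.82: books and periodicals → 0% → £0.00
Nightstand £185.33: home furniture → 6% → £11.1198
Ski goggles £129.22: athletic equipment, £125.00 or more → 8.5% → £10.9837
AA batteries (8-pack) £6.36: all other tangible goods → 8% → £0.5088
Cookbook £15.62: books and periodicals → 0% → £0.00
Unrounded tax sum = £33.92485 → £33.92

£33.92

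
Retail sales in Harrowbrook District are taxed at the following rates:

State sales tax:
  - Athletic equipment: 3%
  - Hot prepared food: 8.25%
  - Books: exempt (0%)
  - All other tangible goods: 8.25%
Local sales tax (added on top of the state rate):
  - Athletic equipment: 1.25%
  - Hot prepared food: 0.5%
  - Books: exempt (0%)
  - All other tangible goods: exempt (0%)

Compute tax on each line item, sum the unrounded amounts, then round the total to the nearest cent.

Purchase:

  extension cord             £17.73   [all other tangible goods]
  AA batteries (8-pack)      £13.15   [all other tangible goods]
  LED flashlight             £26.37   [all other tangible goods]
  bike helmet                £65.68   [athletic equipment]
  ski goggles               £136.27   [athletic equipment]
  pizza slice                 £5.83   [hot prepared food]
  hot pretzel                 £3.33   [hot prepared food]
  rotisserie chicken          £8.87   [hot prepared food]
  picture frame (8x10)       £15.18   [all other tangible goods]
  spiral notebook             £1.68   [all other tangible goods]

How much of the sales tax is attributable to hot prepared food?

Pizza slice £5.83: hot prepared food → 8.25% + 0.5% local = 8.75% → £0.510125
Hot pretzel £3.33: hot prepared food → 8.25% + 0.5% local = 8.75% → £0.291375
Rotisserie chicken £8.87: hot prepared food → 8.25% + 0.5% local = 8.75% → £0.776125
Tax on hot prepared food: unrounded sum = £1.577625 → £1.58

£1.58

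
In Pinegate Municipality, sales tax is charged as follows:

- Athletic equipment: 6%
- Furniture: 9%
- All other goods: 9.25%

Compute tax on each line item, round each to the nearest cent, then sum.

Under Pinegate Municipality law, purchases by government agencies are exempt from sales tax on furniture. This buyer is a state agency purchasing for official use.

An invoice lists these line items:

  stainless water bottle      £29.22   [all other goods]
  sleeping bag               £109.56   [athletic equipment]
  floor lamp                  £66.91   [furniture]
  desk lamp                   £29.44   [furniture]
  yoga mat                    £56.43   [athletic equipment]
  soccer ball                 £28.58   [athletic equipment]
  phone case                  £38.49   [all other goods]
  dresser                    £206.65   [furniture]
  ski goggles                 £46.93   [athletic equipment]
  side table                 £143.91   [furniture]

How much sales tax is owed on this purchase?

Stainless water bottle £29.22: all other goods → 9.25% → £2.70
Sleeping bag £109.56: athletic equipment → 6% → £6.57
Floor lamp £66.91: furniture, buyer-exempt → 0% → £0.00
Desk lamp £29.44: furniture, buyer-exempt → 0% → £0.00
Yoga mat £56.43: athletic equipment → 6% → £3.39
Soccer ball £28.58: athletic equipment → 6% → £1.71
Phone case £38.49: all other goods → 9.25% → £3.56
Dresser £206.65: furniture, buyer-exempt → 0% → £0.00
Ski goggles £46.93: athletic equipment → 6% → £2.82
Side table £143.91: furniture, buyer-exempt → 0% → £0.00
Total tax = £2.70 + £6.57 + £3.39 + £1.71 + £3.56 + £2.82 = £20.75

£20.75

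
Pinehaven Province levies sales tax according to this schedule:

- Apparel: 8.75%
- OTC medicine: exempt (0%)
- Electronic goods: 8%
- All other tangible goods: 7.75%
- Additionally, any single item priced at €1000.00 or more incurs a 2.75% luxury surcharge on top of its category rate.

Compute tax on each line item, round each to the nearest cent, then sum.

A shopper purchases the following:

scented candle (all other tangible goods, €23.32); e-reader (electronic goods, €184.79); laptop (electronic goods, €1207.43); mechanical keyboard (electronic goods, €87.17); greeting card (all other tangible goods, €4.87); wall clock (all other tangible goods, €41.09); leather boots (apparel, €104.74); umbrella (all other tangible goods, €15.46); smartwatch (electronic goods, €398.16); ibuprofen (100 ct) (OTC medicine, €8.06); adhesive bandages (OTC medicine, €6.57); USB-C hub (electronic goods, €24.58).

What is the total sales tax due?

Scented candle €23.32: all other tangible goods → 7.75% → €1.81
E-reader €184.79: electronic goods → 8% → €14.78
Laptop €1207.43: electronic goods → 8% + 2.75% surcharge = 10.75% → €129.80
Mechanical keyboard €87.17: electronic goods → 8% → €6.97
Greeting card €4.87: all other tangible goods → 7.75% → €0.38
Wall clock €41.09: all other tangible goods → 7.75% → €3.18
Leather boots €104.74: apparel → 8.75% → €9.16
Umbrella €15.46: all other tangible goods → 7.75% → €1.20
Smartwatch €398.16: electronic goods → 8% → €31.85
Ibuprofen (100 ct) €8.06: OTC medicine → 0% → €0.00
Adhesive bandages €6.57: OTC medicine → 0% → €0.00
USB-C hub €24.58: electronic goods → 8% → €1.97
Total tax = €1.81 + €14.78 + €129.80 + €6.97 + €0.38 + €3.18 + €9.16 + €1.20 + €31.85 + €1.97 = €201.10

€201.10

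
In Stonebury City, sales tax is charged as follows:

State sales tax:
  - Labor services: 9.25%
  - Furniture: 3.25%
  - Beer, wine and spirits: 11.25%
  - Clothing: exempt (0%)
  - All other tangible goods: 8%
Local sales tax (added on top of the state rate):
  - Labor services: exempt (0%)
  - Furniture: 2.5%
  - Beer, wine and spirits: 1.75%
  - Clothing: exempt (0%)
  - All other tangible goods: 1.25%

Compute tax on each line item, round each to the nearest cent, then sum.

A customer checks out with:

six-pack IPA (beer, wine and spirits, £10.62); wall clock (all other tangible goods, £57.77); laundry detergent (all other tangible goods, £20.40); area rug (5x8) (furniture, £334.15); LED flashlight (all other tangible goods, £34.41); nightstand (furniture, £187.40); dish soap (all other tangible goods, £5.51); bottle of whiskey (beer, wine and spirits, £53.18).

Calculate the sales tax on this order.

£49.20

Six-pack IPA £10.62: beer, wine and spirits → 11.25% + 1.75% local = 13% → £1.38
Wall clock £57.77: all other tangible goods → 8% + 1.25% local = 9.25% → £5.34
Laundry detergent £20.40: all other tangible goods → 8% + 1.25% local = 9.25% → £1.89
Area rug (5x8) £334.15: furniture → 3.25% + 2.5% local = 5.75% → £19.21
LED flashlight £34.41: all other tangible goods → 8% + 1.25% local = 9.25% → £3.18
Nightstand £187.40: furniture → 3.25% + 2.5% local = 5.75% → £10.78
Dish soap £5.51: all other tangible goods → 8% + 1.25% local = 9.25% → £0.51
Bottle of whiskey £53.18: beer, wine and spirits → 11.25% + 1.75% local = 13% → £6.91
Total tax = £1.38 + £5.34 + £1.89 + £19.21 + £3.18 + £10.78 + £0.51 + £6.91 = £49.20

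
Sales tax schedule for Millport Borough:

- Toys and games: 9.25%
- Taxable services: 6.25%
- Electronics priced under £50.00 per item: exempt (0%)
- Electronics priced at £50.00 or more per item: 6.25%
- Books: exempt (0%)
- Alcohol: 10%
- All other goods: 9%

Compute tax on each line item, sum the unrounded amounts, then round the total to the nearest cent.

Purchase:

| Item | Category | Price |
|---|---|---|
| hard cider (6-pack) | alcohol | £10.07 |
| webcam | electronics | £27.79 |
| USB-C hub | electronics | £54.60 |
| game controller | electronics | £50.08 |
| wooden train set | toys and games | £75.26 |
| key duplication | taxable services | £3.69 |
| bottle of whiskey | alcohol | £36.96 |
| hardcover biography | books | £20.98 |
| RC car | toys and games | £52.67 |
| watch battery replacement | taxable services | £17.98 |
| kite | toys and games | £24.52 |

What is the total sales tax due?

Hard cider (6-pack) £10.07: alcohol → 10% → £1.007
Webcam £27.79: electronics, under £50.00 → 0% → £0.00
USB-C hub £54.60: electronics, £50.00 or more → 6.25% → £3.4125
Game controller £50.08: electronics, £50.00 or more → 6.25% → £3.13
Wooden train set £75.26: toys and games → 9.25% → £6.96155
Key duplication £3.69: taxable services → 6.25% → £0.230625
Bottle of whiskey £36.96: alcohol → 10% → £3.696
Hardcover biography £20.98: books → 0% → £0.00
RC car £52.67: toys and games → 9.25% → £4.871975
Watch battery replacement £17.98: taxable services → 6.25% → £1.12375
Kite £24.52: toys and games → 9.25% → £2.2681
Unrounded tax sum = £26.7015 → £26.70

£26.70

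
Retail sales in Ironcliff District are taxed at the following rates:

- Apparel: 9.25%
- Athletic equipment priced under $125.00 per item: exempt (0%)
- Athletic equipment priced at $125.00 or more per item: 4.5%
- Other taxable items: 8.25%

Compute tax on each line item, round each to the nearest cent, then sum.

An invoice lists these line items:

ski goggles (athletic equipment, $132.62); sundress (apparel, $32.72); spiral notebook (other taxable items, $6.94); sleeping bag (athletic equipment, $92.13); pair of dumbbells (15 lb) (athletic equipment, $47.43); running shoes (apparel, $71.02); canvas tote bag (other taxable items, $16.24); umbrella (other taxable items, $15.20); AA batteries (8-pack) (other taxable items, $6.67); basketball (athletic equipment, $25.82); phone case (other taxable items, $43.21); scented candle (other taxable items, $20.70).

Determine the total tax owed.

Ski goggles $132.62: athletic equipment, $125.00 or more → 4.5% → $5.97
Sundress $32.72: apparel → 9.25% → $3.03
Spiral notebook $6.94: other taxable items → 8.25% → $0.57
Sleeping bag $92.13: athletic equipment, under $125.00 → 0% → $0.00
Pair of dumbbells (15 lb) $47.43: athletic equipment, under $125.00 → 0% → $0.00
Running shoes $71.02: apparel → 9.25% → $6.57
Canvas tote bag $16.24: other taxable items → 8.25% → $1.34
Umbrella $15.20: other taxable items → 8.25% → $1.25
AA batteries (8-pack) $6.67: other taxable items → 8.25% → $0.55
Basketball $25.82: athletic equipment, under $125.00 → 0% → $0.00
Phone case $43.21: other taxable items → 8.25% → $3.56
Scented candle $20.70: other taxable items → 8.25% → $1.71
Total tax = $5.97 + $3.03 + $0.57 + $6.57 + $1.34 + $1.25 + $0.55 + $3.56 + $1.71 = $24.55

$24.55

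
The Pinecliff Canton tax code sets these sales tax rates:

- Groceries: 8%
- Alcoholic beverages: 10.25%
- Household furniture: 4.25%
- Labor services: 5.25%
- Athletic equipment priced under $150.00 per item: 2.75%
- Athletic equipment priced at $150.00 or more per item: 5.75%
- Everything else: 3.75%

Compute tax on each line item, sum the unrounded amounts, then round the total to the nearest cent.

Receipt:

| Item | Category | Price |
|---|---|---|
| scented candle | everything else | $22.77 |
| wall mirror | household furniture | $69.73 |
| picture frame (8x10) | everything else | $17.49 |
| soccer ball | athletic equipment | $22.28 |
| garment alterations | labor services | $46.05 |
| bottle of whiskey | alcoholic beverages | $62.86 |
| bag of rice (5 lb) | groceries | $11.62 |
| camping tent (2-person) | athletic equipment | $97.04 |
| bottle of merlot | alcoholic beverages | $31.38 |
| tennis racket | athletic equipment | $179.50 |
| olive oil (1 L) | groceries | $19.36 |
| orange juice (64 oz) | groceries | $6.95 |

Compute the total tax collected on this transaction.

$33.19

Scented candle $22.77: everything else → 3.75% → $0.853875
Wall mirror $69.73: household furniture → 4.25% → $2.963525
Picture frame (8x10) $17.49: everything else → 3.75% → $0.655875
Soccer ball $22.28: athletic equipment, under $150.00 → 2.75% → $0.6127
Garment alterations $46.05: labor services → 5.25% → $2.417625
Bottle of whiskey $62.86: alcoholic beverages → 10.25% → $6.44315
Bag of rice (5 lb) $11.62: groceries → 8% → $0.9296
Camping tent (2-person) $97.04: athletic equipment, under $150.00 → 2.75% → $2.6686
Bottle of merlot $31.38: alcoholic beverages → 10.25% → $3.21645
Tennis racket $179.50: athletic equipment, $150.00 or more → 5.75% → $10.32125
Olive oil (1 L) $19.36: groceries → 8% → $1.5488
Orange juice (64 oz) $6.95: groceries → 8% → $0.556
Unrounded tax sum = $33.18745 → $33.19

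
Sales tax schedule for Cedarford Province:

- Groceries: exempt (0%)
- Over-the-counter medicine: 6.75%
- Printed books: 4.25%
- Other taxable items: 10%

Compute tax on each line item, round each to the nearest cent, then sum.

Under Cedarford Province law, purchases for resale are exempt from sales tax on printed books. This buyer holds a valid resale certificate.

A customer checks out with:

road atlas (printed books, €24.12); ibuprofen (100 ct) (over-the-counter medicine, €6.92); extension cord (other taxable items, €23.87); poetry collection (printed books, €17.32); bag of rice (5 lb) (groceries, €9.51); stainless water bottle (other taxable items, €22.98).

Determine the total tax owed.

€5.16

Road atlas €24.12: printed books, buyer-exempt → 0% → €0.00
Ibuprofen (100 ct) €6.92: over-the-counter medicine → 6.75% → €0.47
Extension cord €23.87: other taxable items → 10% → €2.39
Poetry collection €17.32: printed books, buyer-exempt → 0% → €0.00
Bag of rice (5 lb) €9.51: groceries → 0% → €0.00
Stainless water bottle €22.98: other taxable items → 10% → €2.30
Total tax = €0.47 + €2.39 + €2.30 = €5.16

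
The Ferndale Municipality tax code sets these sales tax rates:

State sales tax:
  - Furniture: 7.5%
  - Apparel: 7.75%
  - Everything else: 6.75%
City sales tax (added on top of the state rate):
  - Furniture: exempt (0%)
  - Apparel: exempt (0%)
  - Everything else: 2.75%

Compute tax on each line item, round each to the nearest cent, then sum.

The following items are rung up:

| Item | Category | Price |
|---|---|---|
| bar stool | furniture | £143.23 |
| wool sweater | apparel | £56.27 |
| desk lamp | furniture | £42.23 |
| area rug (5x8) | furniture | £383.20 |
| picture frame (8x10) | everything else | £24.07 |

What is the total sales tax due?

Bar stool £143.23: furniture → 7.5% + 0% city = 7.5% → £10.74
Wool sweater £56.27: apparel → 7.75% + 0% city = 7.75% → £4.36
Desk lamp £42.23: furniture → 7.5% + 0% city = 7.5% → £3.17
Area rug (5x8) £383.20: furniture → 7.5% + 0% city = 7.5% → £28.74
Picture frame (8x10) £24.07: everything else → 6.75% + 2.75% city = 9.5% → £2.29
Total tax = £10.74 + £4.36 + £3.17 + £28.74 + £2.29 = £49.30

£49.30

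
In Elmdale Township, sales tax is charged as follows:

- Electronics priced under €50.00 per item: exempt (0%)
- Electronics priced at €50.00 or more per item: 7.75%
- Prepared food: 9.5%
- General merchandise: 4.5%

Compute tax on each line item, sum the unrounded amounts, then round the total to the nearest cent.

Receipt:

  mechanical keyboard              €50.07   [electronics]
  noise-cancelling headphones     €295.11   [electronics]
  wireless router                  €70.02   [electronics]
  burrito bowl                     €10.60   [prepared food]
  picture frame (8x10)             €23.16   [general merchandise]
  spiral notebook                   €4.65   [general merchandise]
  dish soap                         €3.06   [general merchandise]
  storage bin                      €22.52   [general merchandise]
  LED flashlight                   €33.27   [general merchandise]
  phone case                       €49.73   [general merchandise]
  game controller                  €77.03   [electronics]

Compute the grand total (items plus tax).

Mechanical keyboard €50.07: electronics, €50.00 or more → 7.75% → €3.880425
Noise-cancelling headphones €295.11: electronics, €50.00 or more → 7.75% → €22.871025
Wireless router €70.02: electronics, €50.00 or more → 7.75% → €5.42655
Burrito bowl €10.60: prepared food → 9.5% → €1.007
Picture frame (8x10) €23.16: general merchandise → 4.5% → €1.0422
Spiral notebook €4.65: general merchandise → 4.5% → €0.20925
Dish soap €3.06: general merchandise → 4.5% → €0.1377
Storage bin €22.52: general merchandise → 4.5% → €1.0134
LED flashlight €33.27: general merchandise → 4.5% → €1.49715
Phone case €49.73: general merchandise → 4.5% → €2.23785
Game controller €77.03: electronics, €50.00 or more → 7.75% → €5.969825
Subtotal = €639.22; unrounded tax = €45.292375 → €45.29; total due = €684.51

€684.51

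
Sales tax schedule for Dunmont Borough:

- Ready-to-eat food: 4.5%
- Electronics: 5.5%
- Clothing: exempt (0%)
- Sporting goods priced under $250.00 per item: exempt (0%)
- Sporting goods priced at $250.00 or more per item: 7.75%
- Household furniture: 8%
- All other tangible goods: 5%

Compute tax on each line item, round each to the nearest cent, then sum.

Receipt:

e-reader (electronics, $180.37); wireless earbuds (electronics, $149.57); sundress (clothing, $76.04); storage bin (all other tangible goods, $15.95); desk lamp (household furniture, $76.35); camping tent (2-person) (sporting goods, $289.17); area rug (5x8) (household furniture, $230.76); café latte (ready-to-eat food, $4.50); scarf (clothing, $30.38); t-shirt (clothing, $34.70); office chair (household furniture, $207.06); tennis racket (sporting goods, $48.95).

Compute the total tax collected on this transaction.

$82.69

E-reader $180.37: electronics → 5.5% → $9.92
Wireless earbuds $149.57: electronics → 5.5% → $8.23
Sundress $76.04: clothing → 0% → $0.00
Storage bin $15.95: all other tangible goods → 5% → $0.80
Desk lamp $76.35: household furniture → 8% → $6.11
Camping tent (2-person) $289.17: sporting goods, $250.00 or more → 7.75% → $22.41
Area rug (5x8) $230.76: household furniture → 8% → $18.46
Café latte $4.50: ready-to-eat food → 4.5% → $0.20
Scarf $30.38: clothing → 0% → $0.00
T-shirt $34.70: clothing → 0% → $0.00
Office chair $207.06: household furniture → 8% → $16.56
Tennis racket $48.95: sporting goods, under $250.00 → 0% → $0.00
Total tax = $9.92 + $8.23 + $0.80 + $6.11 + $22.41 + $18.46 + $0.20 + $16.56 = $82.69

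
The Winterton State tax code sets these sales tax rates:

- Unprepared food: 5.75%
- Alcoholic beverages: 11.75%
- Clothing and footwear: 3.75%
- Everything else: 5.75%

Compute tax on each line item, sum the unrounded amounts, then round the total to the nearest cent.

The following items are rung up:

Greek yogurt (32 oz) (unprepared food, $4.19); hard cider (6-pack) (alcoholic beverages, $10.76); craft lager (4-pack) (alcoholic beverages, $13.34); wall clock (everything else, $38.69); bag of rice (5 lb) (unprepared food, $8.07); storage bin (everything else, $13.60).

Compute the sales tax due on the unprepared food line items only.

$0.70

Greek yogurt (32 oz) $4.19: unprepared food → 5.75% → $0.240925
Bag of rice (5 lb) $8.07: unprepared food → 5.75% → $0.464025
Tax on unprepared food: unrounded sum = $0.70495 → $0.70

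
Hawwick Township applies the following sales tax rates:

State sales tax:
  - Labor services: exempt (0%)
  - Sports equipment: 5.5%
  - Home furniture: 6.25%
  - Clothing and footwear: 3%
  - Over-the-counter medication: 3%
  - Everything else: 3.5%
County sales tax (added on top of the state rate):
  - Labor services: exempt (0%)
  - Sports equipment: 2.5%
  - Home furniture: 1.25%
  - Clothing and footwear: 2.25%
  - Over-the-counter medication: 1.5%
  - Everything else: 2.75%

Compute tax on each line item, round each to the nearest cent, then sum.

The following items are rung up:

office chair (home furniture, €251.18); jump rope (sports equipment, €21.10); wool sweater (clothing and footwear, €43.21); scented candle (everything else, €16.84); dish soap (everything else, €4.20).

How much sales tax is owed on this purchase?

€24.11

Office chair €251.18: home furniture → 6.25% + 1.25% county = 7.5% → €18.84
Jump rope €21.10: sports equipment → 5.5% + 2.5% county = 8% → €1.69
Wool sweater €43.21: clothing and footwear → 3% + 2.25% county = 5.25% → €2.27
Scented candle €16.84: everything else → 3.5% + 2.75% county = 6.25% → €1.05
Dish soap €4.20: everything else → 3.5% + 2.75% county = 6.25% → €0.26
Total tax = €18.84 + €1.69 + €2.27 + €1.05 + €0.26 = €24.11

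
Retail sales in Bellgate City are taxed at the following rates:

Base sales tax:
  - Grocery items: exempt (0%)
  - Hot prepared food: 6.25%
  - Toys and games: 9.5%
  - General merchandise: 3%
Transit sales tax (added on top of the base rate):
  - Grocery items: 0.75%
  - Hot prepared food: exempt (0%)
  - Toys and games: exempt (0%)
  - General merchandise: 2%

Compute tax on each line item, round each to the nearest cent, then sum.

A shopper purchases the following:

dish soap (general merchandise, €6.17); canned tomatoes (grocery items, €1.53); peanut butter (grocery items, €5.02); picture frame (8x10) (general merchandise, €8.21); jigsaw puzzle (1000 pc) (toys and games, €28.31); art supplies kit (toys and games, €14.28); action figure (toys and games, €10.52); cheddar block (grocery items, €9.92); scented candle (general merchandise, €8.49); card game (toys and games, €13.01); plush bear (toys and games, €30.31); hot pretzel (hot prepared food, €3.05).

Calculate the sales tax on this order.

Dish soap €6.17: general merchandise → 3% + 2% transit = 5% → €0.31
Canned tomatoes €1.53: grocery items → 0% + 0.75% transit = 0.75% → €0.01
Peanut butter €5.02: grocery items → 0% + 0.75% transit = 0.75% → €0.04
Picture frame (8x10) €8.21: general merchandise → 3% + 2% transit = 5% → €0.41
Jigsaw puzzle (1000 pc) €28.31: toys and games → 9.5% + 0% transit = 9.5% → €2.69
Art supplies kit €14.28: toys and games → 9.5% + 0% transit = 9.5% → €1.36
Action figure €10.52: toys and games → 9.5% + 0% transit = 9.5% → €1.00
Cheddar block €9.92: grocery items → 0% + 0.75% transit = 0.75% → €0.07
Scented candle €8.49: general merchandise → 3% + 2% transit = 5% → €0.42
Card game €13.01: toys and games → 9.5% + 0% transit = 9.5% → €1.24
Plush bear €30.31: toys and games → 9.5% + 0% transit = 9.5% → €2.88
Hot pretzel €3.05: hot prepared food → 6.25% + 0% transit = 6.25% → €0.19
Total tax = €0.31 + €0.01 + €0.04 + €0.41 + €2.69 + €1.36 + €1.00 + €0.07 + €0.42 + €1.24 + €2.88 + €0.19 = €10.62

€10.62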